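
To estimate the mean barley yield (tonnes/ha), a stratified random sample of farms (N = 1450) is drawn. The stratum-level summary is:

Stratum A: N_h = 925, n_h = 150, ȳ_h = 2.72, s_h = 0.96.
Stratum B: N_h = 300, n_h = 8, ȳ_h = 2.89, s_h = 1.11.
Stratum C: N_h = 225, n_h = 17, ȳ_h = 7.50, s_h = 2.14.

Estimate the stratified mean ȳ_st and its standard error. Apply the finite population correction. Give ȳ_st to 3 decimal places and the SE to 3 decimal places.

ȳ_st ≈ 3.497, SE ≈ 0.120

ȳ_st = Σ W_h ȳ_h = (925·2.72 + 300·2.89 + 225·7.50)/1450 = 3.49690
V̂(ȳ_st) = Σ W_h² (1 − n_h/N_h) s_h²/n_h, with W_h = N_h/N and N = 1450:
  stratum A: (925/1450)²·(1 − 150/925)·0.96²/150 = 0.00209488
  stratum B: (300/1450)²·(1 − 8/300)·1.11²/8 = 0.00641688
  stratum C: (225/1450)²·(1 − 17/225)·2.14²/17 = 0.00599637
V̂(ȳ_st) = 0.0145081
SE(ȳ_st) = √0.0145081 = 0.12045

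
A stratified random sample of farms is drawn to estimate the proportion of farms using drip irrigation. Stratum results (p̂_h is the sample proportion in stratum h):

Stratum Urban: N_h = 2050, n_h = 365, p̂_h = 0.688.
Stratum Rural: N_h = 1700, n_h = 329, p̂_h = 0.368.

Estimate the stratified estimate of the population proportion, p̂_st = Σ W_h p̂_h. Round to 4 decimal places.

p̂_st ≈ 0.5429

N = 3750; stratum weights W_h = N_h/N.
p̂_st = Σ W_h p̂_h = (2050·0.688 + 1700·0.368)/3750 = 0.54293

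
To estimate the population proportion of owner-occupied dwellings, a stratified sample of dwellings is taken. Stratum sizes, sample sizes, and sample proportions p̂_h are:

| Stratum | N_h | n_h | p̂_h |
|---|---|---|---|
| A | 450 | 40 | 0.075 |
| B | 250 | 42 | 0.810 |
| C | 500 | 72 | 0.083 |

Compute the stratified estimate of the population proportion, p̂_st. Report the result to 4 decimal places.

N = 1200; stratum weights W_h = N_h/N.
p̂_st = Σ W_h p̂_h = (450·0.075 + 250·0.810 + 500·0.083)/1200 = 0.23146

p̂_st ≈ 0.2315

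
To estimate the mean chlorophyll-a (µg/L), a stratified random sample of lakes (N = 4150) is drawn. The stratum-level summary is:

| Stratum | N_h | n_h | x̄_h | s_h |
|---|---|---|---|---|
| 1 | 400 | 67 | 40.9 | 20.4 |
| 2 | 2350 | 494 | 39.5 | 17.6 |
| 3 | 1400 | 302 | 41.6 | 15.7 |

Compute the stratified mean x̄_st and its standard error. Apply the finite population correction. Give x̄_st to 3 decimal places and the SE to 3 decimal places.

x̄_st ≈ 40.343, SE ≈ 0.529

x̄_st = Σ W_h x̄_h = (400·40.9 + 2350·39.5 + 1400·41.6)/4150 = 40.34337
V̂(x̄_st) = Σ W_h² (1 − n_h/N_h) s_h²/n_h, with W_h = N_h/N and N = 4150:
  stratum 1: (400/4150)²·(1 − 67/400)·20.4²/67 = 0.048039
  stratum 2: (2350/4150)²·(1 − 494/2350)·17.6²/494 = 0.158799
  stratum 3: (1400/4150)²·(1 − 302/1400)·15.7²/302 = 0.0728495
V̂(x̄_st) = 0.279688
SE(x̄_st) = √0.279688 = 0.528855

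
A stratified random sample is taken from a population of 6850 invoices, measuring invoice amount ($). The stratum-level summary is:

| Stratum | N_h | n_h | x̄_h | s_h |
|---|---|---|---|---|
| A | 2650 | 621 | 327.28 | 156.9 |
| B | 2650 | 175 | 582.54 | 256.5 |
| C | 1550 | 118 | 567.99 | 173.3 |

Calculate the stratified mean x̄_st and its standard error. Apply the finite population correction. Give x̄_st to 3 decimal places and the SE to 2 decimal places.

x̄_st ≈ 480.497, SE ≈ 8.31

x̄_st = Σ W_h x̄_h = (2650·327.28 + 2650·582.54 + 1550·567.99)/6850 = 480.49745
V̂(x̄_st) = Σ W_h² (1 − n_h/N_h) s_h²/n_h, with W_h = N_h/N and N = 6850:
  stratum A: (2650/6850)²·(1 − 621/2650)·156.9²/621 = 4.54256
  stratum B: (2650/6850)²·(1 − 175/2650)·256.5²/175 = 52.5505
  stratum C: (1550/6850)²·(1 − 118/1550)·173.3²/118 = 12.0395
V̂(x̄_st) = 69.1325
SE(x̄_st) = √69.1325 = 8.3146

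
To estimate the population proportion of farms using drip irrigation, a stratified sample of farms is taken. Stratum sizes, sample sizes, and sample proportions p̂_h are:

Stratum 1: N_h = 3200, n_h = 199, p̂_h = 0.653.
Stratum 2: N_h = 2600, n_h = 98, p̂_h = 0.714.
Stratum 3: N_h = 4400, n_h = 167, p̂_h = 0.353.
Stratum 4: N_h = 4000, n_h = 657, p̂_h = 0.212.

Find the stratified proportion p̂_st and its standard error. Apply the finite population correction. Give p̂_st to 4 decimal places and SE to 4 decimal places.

N = 14200; stratum weights W_h = N_h/N.
p̂_st = Σ W_h p̂_h = (3200·0.653 + 2600·0.714 + 4400·0.353 + 4000·0.212)/14200 = 0.44699
V̂(p̂_st) = Σ W_h² (1 − n_h/N_h) p̂_h(1−p̂_h)/(n_h−1):
  stratum 1: (3200/14200)²·(1 − 199/3200)·0.653·0.347/198 = 5.45025e-05
  stratum 2: (2600/14200)²·(1 − 98/2600)·0.714·0.286/97 = 6.79167e-05
  stratum 3: (4400/14200)²·(1 − 167/4400)·0.353·0.647/166 = 0.000127085
  stratum 4: (4000/14200)²·(1 − 657/4000)·0.212·0.788/656 = 1.6888e-05
V̂(p̂_st) = 0.000266392; SE = √V̂ = 0.0163215

p̂_st ≈ 0.4470, SE ≈ 0.0163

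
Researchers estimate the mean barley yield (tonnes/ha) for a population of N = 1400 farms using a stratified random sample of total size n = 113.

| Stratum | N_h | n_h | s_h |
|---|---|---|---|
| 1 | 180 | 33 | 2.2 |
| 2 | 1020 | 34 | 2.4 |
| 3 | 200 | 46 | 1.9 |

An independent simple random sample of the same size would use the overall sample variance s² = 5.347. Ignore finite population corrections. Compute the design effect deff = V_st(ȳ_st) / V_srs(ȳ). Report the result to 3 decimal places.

deff ≈ 1.986

V̂(ȳ_st) = Σ W_h² s_h²/n_h, with W_h = N_h/N and N = 1400:
  stratum 1: (180/1400)²·2.2²/33 = 0.00242449
  stratum 2: (1020/1400)²·2.4²/34 = 0.0899265
  stratum 3: (200/1400)²·1.9²/46 = 0.0016016
V_st = 0.0939526
V_srs = s²/n = 5.347/113 = 0.0473186
deff = V_st / V_srs = 0.0939526/0.0473186 = 1.9855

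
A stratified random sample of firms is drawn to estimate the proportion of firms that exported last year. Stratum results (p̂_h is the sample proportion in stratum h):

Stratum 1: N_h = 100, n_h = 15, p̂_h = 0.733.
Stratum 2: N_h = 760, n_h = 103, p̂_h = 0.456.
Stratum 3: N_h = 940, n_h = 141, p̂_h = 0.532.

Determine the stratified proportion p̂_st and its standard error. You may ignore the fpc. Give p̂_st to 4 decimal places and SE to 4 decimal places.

p̂_st ≈ 0.5111, SE ≈ 0.0310

N = 1800; stratum weights W_h = N_h/N.
p̂_st = Σ W_h p̂_h = (100·0.733 + 760·0.456 + 940·0.532)/1800 = 0.51108
V̂(p̂_st) = Σ W_h² p̂_h(1−p̂_h)/(n_h−1):
  stratum 1: (100/1800)²·0.733·0.267/14 = 4.31462e-05
  stratum 2: (760/1800)²·0.456·0.544/102 = 0.000433557
  stratum 3: (940/1800)²·0.532·0.468/140 = 0.000484998
V̂(p̂_st) = 0.000961701; SE = √V̂ = 0.0310113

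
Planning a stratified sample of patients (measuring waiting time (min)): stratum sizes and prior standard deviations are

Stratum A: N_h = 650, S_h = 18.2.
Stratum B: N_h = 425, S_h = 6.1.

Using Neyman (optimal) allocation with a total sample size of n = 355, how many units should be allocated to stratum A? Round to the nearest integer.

Neyman allocation: n_h = n · N_h S_h / Σ N_i S_i, with n = 355.
  stratum A: N_h·S_h = 650·18.2 = 11830.00
  stratum B: N_h·S_h = 425·6.1 = 2592.50
Σ N_h S_h = 14422.50
n for stratum A = 355·11830.00/14422.50 = 291.187 → 291

291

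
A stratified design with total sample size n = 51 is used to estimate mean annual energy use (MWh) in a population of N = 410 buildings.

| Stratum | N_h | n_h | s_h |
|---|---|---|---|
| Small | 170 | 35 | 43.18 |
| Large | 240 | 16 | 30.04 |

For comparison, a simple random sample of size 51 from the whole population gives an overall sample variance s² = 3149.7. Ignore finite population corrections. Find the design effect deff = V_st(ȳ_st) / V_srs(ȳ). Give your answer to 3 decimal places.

deff ≈ 0.461

V̂(ȳ_st) = Σ W_h² s_h²/n_h, with W_h = N_h/N and N = 410:
  stratum Small: (170/410)²·43.18²/35 = 9.15856
  stratum Large: (240/410)²·30.04²/16 = 19.3257
V_st = 28.4842
V_srs = s²/n = 3149.7/51 = 61.7588
deff = V_st / V_srs = 28.4842/61.7588 = 0.4612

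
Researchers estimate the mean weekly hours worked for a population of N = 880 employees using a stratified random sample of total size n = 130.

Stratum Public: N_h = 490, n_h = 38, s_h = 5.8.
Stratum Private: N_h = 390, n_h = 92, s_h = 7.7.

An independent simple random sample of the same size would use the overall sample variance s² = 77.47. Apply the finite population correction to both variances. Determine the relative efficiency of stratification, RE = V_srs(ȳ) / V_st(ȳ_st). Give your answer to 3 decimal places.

RE ≈ 1.452

V̂(ȳ_st) = Σ W_h² (1 − n_h/N_h) s_h²/n_h, with W_h = N_h/N and N = 880:
  stratum Public: (490/880)²·(1 − 38/490)·5.8²/38 = 0.253187
  stratum Private: (390/880)²·(1 − 92/390)·7.7²/92 = 0.0967184
V_st = 0.349906
V_srs = (1 − 130/880)·77.47/130 = 0.507889
Relative efficiency = V_srs / V_st = 0.507889/0.349906 = 1.4515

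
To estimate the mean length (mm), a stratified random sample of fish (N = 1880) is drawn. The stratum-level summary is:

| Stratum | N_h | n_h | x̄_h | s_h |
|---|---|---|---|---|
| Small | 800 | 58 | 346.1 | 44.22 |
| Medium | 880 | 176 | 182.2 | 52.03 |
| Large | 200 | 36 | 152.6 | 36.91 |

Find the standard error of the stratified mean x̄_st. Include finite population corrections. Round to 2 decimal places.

V̂(x̄_st) = Σ W_h² (1 − n_h/N_h) s_h²/n_h, with W_h = N_h/N and N = 1880:
  stratum Small: (800/1880)²·(1 − 58/800)·44.22²/58 = 5.66223
  stratum Medium: (880/1880)²·(1 − 176/880)·52.03²/176 = 2.69609
  stratum Large: (200/1880)²·(1 − 36/200)·36.91²/36 = 0.351191
V̂(x̄_st) = 8.70951
SE(x̄_st) = √8.70951 = 2.95119

SE(x̄_st) ≈ 2.95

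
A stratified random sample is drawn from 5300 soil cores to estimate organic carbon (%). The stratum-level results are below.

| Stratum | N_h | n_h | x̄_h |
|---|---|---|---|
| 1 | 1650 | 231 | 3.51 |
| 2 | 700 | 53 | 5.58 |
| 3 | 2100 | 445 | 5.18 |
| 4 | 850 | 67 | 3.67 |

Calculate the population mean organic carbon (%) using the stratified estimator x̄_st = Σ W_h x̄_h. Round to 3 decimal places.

N = Σ N_h = 5300. Stratum weights W_h = N_h/N.
x̄_st = (1650·3.51 + 700·5.58 + 2100·5.18 + 850·3.67) / 5300 = 4.47075

x̄_st ≈ 4.471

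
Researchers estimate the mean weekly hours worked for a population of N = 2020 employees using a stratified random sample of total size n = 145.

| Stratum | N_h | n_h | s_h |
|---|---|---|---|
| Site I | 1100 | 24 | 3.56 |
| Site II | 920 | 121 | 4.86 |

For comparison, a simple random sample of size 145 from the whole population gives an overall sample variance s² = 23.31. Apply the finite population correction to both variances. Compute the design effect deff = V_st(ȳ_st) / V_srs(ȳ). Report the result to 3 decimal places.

deff ≈ 1.262

V̂(ȳ_st) = Σ W_h² (1 − n_h/N_h) s_h²/n_h, with W_h = N_h/N and N = 2020:
  stratum Site I: (1100/2020)²·(1 − 24/1100)·3.56²/24 = 0.153176
  stratum Site II: (920/2020)²·(1 − 121/920)·4.86²/121 = 0.0351657
V_st = 0.188342
V_srs = (1 − 145/2020)·23.31/145 = 0.149219
deff = V_st / V_srs = 0.188342/0.149219 = 1.2622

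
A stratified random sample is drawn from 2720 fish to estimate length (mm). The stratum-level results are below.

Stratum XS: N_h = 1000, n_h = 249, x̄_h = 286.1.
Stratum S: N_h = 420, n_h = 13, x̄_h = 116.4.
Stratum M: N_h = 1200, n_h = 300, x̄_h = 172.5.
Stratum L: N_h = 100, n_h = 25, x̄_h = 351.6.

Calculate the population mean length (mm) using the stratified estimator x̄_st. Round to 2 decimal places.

N = Σ N_h = 2720. Stratum weights W_h = N_h/N.
x̄_st = (1000·286.1 + 420·116.4 + 1200·172.5 + 100·351.6) / 2720 = 212.1868

x̄_st ≈ 212.19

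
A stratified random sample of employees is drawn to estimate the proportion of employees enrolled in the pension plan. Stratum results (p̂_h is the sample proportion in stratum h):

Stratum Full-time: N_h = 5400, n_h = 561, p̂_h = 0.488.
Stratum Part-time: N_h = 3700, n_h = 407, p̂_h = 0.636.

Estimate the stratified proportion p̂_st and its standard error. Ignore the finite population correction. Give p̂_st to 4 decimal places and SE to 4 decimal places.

p̂_st ≈ 0.5482, SE ≈ 0.0159

N = 9100; stratum weights W_h = N_h/N.
p̂_st = Σ W_h p̂_h = (5400·0.488 + 3700·0.636)/9100 = 0.54818
V̂(p̂_st) = Σ W_h² p̂_h(1−p̂_h)/(n_h−1):
  stratum Full-time: (5400/9100)²·0.488·0.512/560 = 0.000157111
  stratum Part-time: (3700/9100)²·0.636·0.364/406 = 9.42656e-05
V̂(p̂_st) = 0.000251377; SE = √V̂ = 0.0158549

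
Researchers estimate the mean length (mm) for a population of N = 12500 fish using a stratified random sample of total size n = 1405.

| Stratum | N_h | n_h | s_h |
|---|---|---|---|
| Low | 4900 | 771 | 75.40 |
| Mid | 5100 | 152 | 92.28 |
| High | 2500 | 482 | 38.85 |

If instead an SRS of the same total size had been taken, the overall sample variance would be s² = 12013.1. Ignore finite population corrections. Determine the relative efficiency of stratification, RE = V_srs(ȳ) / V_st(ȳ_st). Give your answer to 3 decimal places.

RE ≈ 0.808

V̂(ȳ_st) = Σ W_h² s_h²/n_h, with W_h = N_h/N and N = 12500:
  stratum Low: (4900/12500)²·75.40²/771 = 1.13308
  stratum Mid: (5100/12500)²·92.28²/152 = 9.32592
  stratum High: (2500/12500)²·38.85²/482 = 0.125255
V_st = 10.5843
V_srs = s²/n = 12013.1/1405 = 8.55025
Relative efficiency = V_srs / V_st = 8.55025/10.5843 = 0.8078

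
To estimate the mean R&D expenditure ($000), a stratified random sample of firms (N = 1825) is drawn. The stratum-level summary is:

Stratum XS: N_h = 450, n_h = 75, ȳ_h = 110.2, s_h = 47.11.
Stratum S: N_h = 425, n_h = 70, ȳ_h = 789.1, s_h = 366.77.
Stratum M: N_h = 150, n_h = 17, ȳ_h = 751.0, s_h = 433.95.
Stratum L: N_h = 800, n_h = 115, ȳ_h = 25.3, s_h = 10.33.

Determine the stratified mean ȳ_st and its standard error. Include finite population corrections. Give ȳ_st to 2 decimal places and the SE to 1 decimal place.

ȳ_st ≈ 283.75, SE ≈ 12.5

ȳ_st = Σ W_h ȳ_h = (450·110.2 + 425·789.1 + 150·751.0 + 800·25.3)/1825 = 283.75205
V̂(ȳ_st) = Σ W_h² (1 − n_h/N_h) s_h²/n_h, with W_h = N_h/N and N = 1825:
  stratum XS: (450/1825)²·(1 − 75/450)·47.11²/75 = 1.49928
  stratum S: (425/1825)²·(1 − 70/425)·366.77²/70 = 87.0525
  stratum M: (150/1825)²·(1 − 17/150)·433.95²/17 = 66.351
  stratum L: (800/1825)²·(1 − 115/800)·10.33²/115 = 0.152671
V̂(ȳ_st) = 155.055
SE(ȳ_st) = √155.055 = 12.4521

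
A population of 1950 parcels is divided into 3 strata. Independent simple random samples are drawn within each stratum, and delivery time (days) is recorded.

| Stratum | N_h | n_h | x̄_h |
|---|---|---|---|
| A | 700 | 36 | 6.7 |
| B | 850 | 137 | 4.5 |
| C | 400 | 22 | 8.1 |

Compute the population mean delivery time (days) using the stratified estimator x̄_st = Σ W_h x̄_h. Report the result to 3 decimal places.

x̄_st ≈ 6.028

N = Σ N_h = 1950. Stratum weights W_h = N_h/N.
x̄_st = (700·6.7 + 850·4.5 + 400·8.1) / 1950 = 6.02821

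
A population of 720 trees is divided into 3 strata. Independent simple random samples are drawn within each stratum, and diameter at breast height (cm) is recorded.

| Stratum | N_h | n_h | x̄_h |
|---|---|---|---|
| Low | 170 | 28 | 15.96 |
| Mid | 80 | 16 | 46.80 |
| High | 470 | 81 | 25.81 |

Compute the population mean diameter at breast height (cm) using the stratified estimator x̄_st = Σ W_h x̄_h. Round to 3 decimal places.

N = Σ N_h = 720. Stratum weights W_h = N_h/N.
x̄_st = (170·15.96 + 80·46.80 + 470·25.81) / 720 = 25.81653

x̄_st ≈ 25.817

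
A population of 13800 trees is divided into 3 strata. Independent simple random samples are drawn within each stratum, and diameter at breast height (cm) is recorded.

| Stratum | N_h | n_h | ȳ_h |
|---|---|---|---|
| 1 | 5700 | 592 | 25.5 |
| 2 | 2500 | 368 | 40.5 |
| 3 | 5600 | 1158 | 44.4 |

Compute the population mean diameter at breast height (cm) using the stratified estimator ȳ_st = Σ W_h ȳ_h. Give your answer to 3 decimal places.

ȳ_st ≈ 35.887

N = Σ N_h = 13800. Stratum weights W_h = N_h/N.
ȳ_st = (5700·25.5 + 2500·40.5 + 5600·44.4) / 13800 = 35.88696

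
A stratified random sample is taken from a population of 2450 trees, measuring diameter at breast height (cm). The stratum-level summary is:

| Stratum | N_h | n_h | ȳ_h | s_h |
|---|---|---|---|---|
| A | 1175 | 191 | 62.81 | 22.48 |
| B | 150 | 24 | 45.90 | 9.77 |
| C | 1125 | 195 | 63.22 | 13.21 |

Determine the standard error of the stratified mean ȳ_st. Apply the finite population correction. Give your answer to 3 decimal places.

V̂(ȳ_st) = Σ W_h² (1 − n_h/N_h) s_h²/n_h, with W_h = N_h/N and N = 2450:
  stratum A: (1175/2450)²·(1 − 191/1175)·22.48²/191 = 0.509636
  stratum B: (150/2450)²·(1 − 24/150)·9.77²/24 = 0.012523
  stratum C: (1125/2450)²·(1 − 195/1125)·13.21²/195 = 0.155982
V̂(ȳ_st) = 0.678141
SE(ȳ_st) = √0.678141 = 0.823493

SE(ȳ_st) ≈ 0.823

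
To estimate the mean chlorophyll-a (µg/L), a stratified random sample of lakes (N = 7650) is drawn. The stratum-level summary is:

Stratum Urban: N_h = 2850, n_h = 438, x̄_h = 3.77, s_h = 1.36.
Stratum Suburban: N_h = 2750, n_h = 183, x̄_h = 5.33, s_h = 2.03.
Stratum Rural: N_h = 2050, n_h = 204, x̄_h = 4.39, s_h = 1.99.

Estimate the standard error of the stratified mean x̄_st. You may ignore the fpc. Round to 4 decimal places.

SE(x̄_st) ≈ 0.0699

V̂(x̄_st) = Σ W_h² s_h²/n_h, with W_h = N_h/N and N = 7650:
  stratum Urban: (2850/7650)²·1.36²/438 = 0.000586098
  stratum Suburban: (2750/7650)²·2.03²/183 = 0.00290994
  stratum Rural: (2050/7650)²·1.99²/204 = 0.00139399
V̂(x̄_st) = 0.00489003
SE(x̄_st) = √0.00489003 = 0.0699287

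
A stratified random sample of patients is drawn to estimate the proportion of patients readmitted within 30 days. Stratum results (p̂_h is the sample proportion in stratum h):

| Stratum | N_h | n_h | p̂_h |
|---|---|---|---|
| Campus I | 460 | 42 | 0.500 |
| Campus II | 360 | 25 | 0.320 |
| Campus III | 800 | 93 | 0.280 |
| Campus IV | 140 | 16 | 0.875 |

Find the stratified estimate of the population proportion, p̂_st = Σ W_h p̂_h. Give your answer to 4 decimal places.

p̂_st ≈ 0.3930

N = 1760; stratum weights W_h = N_h/N.
p̂_st = Σ W_h p̂_h = (460·0.500 + 360·0.320 + 800·0.280 + 140·0.875)/1760 = 0.39301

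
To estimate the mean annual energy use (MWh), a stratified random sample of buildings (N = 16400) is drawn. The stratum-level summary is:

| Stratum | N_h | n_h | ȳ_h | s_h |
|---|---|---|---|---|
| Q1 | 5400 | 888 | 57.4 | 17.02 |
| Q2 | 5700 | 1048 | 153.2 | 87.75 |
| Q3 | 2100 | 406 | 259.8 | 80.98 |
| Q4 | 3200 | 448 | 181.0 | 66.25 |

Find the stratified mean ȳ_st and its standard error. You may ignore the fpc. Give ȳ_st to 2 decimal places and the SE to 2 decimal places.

ȳ_st ≈ 140.73, SE ≈ 1.25

ȳ_st = Σ W_h ȳ_h = (5400·57.4 + 5700·153.2 + 2100·259.8 + 3200·181.0)/16400 = 140.73049
V̂(ȳ_st) = Σ W_h² s_h²/n_h, with W_h = N_h/N and N = 16400:
  stratum Q1: (5400/16400)²·17.02²/888 = 0.0353676
  stratum Q2: (5700/16400)²·87.75²/1048 = 0.887554
  stratum Q3: (2100/16400)²·80.98²/406 = 0.264838
  stratum Q4: (3200/16400)²·66.25²/448 = 0.372998
V̂(ȳ_st) = 1.56076
SE(ȳ_st) = √1.56076 = 1.2493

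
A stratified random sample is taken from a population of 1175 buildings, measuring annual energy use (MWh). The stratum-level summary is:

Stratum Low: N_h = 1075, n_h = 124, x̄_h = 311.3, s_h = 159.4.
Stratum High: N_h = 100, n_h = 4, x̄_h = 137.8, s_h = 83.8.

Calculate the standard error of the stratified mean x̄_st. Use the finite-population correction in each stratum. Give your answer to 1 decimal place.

SE(x̄_st) ≈ 12.8

V̂(x̄_st) = Σ W_h² (1 − n_h/N_h) s_h²/n_h, with W_h = N_h/N and N = 1175:
  stratum Low: (1075/1175)²·(1 − 124/1075)·159.4²/124 = 151.729
  stratum High: (100/1175)²·(1 − 4/100)·83.8²/4 = 12.2074
V̂(x̄_st) = 163.936
SE(x̄_st) = √163.936 = 12.8038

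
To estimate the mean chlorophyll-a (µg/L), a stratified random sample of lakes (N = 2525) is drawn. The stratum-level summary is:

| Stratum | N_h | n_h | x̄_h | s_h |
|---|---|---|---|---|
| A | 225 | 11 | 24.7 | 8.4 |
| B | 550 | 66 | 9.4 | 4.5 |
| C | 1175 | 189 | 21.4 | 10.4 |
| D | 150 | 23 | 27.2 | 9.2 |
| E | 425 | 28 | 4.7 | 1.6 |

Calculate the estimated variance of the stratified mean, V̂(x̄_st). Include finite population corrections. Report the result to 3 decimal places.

V̂(x̄_st) ≈ 0.179

V̂(x̄_st) = Σ W_h² (1 − n_h/N_h) s_h²/n_h, with W_h = N_h/N and N = 2525:
  stratum A: (225/2525)²·(1 − 11/225)·8.4²/11 = 0.0484439
  stratum B: (550/2525)²·(1 − 66/550)·4.5²/66 = 0.0128105
  stratum C: (1175/2525)²·(1 − 189/1175)·10.4²/189 = 0.103991
  stratum D: (150/2525)²·(1 − 23/150)·9.2²/23 = 0.0109956
  stratum E: (425/2525)²·(1 − 28/425)·1.6²/28 = 0.00241957
V̂(x̄_st) = 0.178661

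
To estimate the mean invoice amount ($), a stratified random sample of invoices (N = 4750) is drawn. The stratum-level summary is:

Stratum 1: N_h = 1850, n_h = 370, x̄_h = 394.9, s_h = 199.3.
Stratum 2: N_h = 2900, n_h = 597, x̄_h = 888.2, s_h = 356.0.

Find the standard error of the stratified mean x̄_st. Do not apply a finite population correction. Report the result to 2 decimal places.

SE(x̄_st) ≈ 9.77

V̂(x̄_st) = Σ W_h² s_h²/n_h, with W_h = N_h/N and N = 4750:
  stratum 1: (1850/4750)²·199.3²/370 = 16.2843
  stratum 2: (2900/4750)²·356.0²/597 = 79.1288
V̂(x̄_st) = 95.4131
SE(x̄_st) = √95.4131 = 9.76796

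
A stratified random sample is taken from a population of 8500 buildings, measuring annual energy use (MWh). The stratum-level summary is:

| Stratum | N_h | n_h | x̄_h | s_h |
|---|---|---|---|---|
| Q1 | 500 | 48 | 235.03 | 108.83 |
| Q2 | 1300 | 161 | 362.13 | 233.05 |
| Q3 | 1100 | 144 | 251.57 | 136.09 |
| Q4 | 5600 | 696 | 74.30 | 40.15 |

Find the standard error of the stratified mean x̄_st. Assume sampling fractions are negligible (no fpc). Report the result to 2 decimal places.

V̂(x̄_st) = Σ W_h² s_h²/n_h, with W_h = N_h/N and N = 8500:
  stratum Q1: (500/8500)²·108.83²/48 = 0.853804
  stratum Q2: (1300/8500)²·233.05²/161 = 7.8908
  stratum Q3: (1100/8500)²·136.09²/144 = 2.15396
  stratum Q4: (5600/8500)²·40.15²/696 = 1.00531
V̂(x̄_st) = 11.9039
SE(x̄_st) = √11.9039 = 3.4502

SE(x̄_st) ≈ 3.45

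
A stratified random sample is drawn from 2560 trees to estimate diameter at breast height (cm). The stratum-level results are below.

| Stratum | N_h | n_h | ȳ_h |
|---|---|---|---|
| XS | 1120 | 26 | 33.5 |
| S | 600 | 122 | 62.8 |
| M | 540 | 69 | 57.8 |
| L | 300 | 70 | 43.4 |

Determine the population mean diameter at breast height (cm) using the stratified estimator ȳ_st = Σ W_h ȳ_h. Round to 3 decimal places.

N = Σ N_h = 2560. Stratum weights W_h = N_h/N.
ȳ_st = (1120·33.5 + 600·62.8 + 540·57.8 + 300·43.4) / 2560 = 46.65313

ȳ_st ≈ 46.653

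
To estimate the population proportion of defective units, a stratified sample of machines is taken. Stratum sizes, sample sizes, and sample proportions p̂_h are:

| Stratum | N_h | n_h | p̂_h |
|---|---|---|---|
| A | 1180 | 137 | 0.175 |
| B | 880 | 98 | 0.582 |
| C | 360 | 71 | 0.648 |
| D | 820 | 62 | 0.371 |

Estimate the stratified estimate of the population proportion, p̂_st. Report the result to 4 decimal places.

p̂_st ≈ 0.3877

N = 3240; stratum weights W_h = N_h/N.
p̂_st = Σ W_h p̂_h = (1180·0.175 + 880·0.582 + 360·0.648 + 820·0.371)/3240 = 0.38770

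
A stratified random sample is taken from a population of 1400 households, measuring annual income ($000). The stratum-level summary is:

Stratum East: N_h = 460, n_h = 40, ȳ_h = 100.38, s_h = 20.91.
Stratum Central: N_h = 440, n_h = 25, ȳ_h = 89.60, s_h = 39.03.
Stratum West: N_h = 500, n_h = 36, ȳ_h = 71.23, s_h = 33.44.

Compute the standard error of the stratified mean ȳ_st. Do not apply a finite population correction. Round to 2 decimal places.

V̂(ȳ_st) = Σ W_h² s_h²/n_h, with W_h = N_h/N and N = 1400:
  stratum East: (460/1400)²·20.91²/40 = 1.18007
  stratum Central: (440/1400)²·39.03²/25 = 6.01875
  stratum West: (500/1400)²·33.44²/36 = 3.962
V̂(ȳ_st) = 11.1608
SE(ȳ_st) = √11.1608 = 3.34078

SE(ȳ_st) ≈ 3.34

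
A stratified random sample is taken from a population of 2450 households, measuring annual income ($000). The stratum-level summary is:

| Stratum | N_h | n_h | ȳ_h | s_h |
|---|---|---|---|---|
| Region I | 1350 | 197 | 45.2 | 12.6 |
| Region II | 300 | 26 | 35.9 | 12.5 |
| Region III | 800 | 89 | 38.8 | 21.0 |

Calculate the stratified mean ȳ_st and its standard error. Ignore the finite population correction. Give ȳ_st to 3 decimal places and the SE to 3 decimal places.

ȳ_st ≈ 41.971, SE ≈ 0.929

ȳ_st = Σ W_h ȳ_h = (1350·45.2 + 300·35.9 + 800·38.8)/2450 = 41.97143
V̂(ȳ_st) = Σ W_h² s_h²/n_h, with W_h = N_h/N and N = 2450:
  stratum Region I: (1350/2450)²·12.6²/197 = 0.244687
  stratum Region II: (300/2450)²·12.5²/26 = 0.0901067
  stratum Region III: (800/2450)²·21.0²/89 = 0.528319
V̂(ȳ_st) = 0.863113
SE(ȳ_st) = √0.863113 = 0.929038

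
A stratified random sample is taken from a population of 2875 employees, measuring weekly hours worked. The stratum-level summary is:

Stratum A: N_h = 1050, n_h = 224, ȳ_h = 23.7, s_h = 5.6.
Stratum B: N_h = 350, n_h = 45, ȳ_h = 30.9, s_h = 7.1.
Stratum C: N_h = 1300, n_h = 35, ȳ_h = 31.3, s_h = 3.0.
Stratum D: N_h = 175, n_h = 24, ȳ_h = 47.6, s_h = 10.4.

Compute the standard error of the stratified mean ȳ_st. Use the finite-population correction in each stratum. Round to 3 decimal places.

V̂(ȳ_st) = Σ W_h² (1 − n_h/N_h) s_h²/n_h, with W_h = N_h/N and N = 2875:
  stratum A: (1050/2875)²·(1 − 224/1050)·5.6²/224 = 0.01469
  stratum B: (350/2875)²·(1 − 45/350)·7.1²/45 = 0.0144676
  stratum C: (1300/2875)²·(1 − 35/1300)·3.0²/35 = 0.0511602
  stratum D: (175/2875)²·(1 − 24/175)·10.4²/24 = 0.0144077
V̂(ȳ_st) = 0.0947255
SE(ȳ_st) = √0.0947255 = 0.307775

SE(ȳ_st) ≈ 0.308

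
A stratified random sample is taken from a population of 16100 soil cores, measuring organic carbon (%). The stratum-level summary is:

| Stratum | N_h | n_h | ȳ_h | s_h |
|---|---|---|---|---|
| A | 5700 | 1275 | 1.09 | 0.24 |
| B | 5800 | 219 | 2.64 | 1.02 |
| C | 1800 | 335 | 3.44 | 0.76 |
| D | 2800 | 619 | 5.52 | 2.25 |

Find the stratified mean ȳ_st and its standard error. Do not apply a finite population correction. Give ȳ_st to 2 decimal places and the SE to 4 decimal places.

ȳ_st ≈ 2.68, SE ≈ 0.0299

ȳ_st = Σ W_h ȳ_h = (5700·1.09 + 5800·2.64 + 1800·3.44 + 2800·5.52)/16100 = 2.68155
V̂(ȳ_st) = Σ W_h² s_h²/n_h, with W_h = N_h/N and N = 16100:
  stratum A: (5700/16100)²·0.24²/1275 = 5.66253e-06
  stratum B: (5800/16100)²·1.02²/219 = 0.000616539
  stratum C: (1800/16100)²·0.76²/335 = 2.15514e-05
  stratum D: (2800/16100)²·2.25²/619 = 0.000247365
V̂(ȳ_st) = 0.000891118
SE(ȳ_st) = √0.000891118 = 0.0298516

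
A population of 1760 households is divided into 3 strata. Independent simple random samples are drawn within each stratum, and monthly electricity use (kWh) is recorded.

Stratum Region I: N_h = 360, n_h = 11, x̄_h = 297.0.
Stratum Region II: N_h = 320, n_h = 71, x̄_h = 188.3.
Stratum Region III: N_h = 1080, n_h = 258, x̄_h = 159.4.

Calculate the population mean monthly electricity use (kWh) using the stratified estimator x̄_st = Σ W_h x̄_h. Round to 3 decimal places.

N = Σ N_h = 1760. Stratum weights W_h = N_h/N.
x̄_st = (360·297.0 + 320·188.3 + 1080·159.4) / 1760 = 192.80000

x̄_st ≈ 192.800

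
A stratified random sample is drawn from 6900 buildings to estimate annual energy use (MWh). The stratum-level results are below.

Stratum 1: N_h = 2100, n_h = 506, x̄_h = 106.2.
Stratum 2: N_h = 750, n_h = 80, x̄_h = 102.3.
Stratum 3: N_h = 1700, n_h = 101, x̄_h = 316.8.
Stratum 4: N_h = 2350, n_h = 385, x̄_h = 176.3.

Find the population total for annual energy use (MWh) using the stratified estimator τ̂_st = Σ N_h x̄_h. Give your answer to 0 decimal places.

τ̂_st = Σ N_h x̄_h = 2100·106.2 + 750·102.3 + 1700·316.8 + 2350·176.3 = 1252610

τ̂_st ≈ 1252610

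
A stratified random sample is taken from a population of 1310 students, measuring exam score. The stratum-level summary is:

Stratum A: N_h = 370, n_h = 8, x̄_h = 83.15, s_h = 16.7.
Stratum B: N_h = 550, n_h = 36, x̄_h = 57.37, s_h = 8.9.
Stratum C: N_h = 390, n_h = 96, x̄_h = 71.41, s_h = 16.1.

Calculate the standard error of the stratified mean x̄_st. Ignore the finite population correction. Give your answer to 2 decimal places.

V̂(x̄_st) = Σ W_h² s_h²/n_h, with W_h = N_h/N and N = 1310:
  stratum A: (370/1310)²·16.7²/8 = 2.78102
  stratum B: (550/1310)²·8.9²/36 = 0.387847
  stratum C: (390/1310)²·16.1²/96 = 0.239313
V̂(x̄_st) = 3.40818
SE(x̄_st) = √3.40818 = 1.84613

SE(x̄_st) ≈ 1.85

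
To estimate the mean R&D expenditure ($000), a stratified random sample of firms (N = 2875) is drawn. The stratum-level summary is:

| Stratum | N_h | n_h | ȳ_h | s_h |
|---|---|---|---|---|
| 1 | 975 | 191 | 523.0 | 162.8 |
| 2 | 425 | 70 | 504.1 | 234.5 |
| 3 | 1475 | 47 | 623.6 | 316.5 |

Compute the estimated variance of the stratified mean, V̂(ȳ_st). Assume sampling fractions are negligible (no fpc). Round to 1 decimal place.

V̂(ȳ_st) = Σ W_h² s_h²/n_h, with W_h = N_h/N and N = 2875:
  stratum 1: (975/2875)²·162.8²/191 = 15.9591
  stratum 2: (425/2875)²·234.5²/70 = 17.1668
  stratum 3: (1475/2875)²·316.5²/47 = 560.994
V̂(ȳ_st) = 594.12

V̂(ȳ_st) ≈ 594.1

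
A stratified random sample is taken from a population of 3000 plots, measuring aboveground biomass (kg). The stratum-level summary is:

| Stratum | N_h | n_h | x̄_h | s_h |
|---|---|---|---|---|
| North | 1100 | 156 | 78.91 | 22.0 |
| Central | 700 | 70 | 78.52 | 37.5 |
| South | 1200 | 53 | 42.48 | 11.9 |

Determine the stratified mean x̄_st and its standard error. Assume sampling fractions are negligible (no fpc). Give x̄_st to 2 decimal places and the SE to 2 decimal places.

x̄_st = Σ W_h x̄_h = (1100·78.91 + 700·78.52 + 1200·42.48)/3000 = 64.24700
V̂(x̄_st) = Σ W_h² s_h²/n_h, with W_h = N_h/N and N = 3000:
  stratum North: (1100/3000)²·22.0²/156 = 0.417123
  stratum Central: (700/3000)²·37.5²/70 = 1.09375
  stratum South: (1200/3000)²·11.9²/53 = 0.427502
V̂(x̄_st) = 1.93837
SE(x̄_st) = √1.93837 = 1.39226

x̄_st ≈ 64.25, SE ≈ 1.39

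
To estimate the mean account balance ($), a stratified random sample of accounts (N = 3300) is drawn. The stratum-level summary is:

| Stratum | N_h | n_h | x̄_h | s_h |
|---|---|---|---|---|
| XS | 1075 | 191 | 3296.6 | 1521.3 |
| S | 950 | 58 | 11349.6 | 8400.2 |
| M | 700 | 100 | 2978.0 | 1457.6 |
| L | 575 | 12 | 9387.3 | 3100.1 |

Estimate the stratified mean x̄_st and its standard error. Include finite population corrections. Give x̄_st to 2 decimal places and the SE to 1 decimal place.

x̄_st ≈ 6608.56, SE ≈ 346.9

x̄_st = Σ W_h x̄_h = (1075·3296.6 + 950·11349.6 + 700·2978.0 + 575·9387.3)/3300 = 6608.56439
V̂(x̄_st) = Σ W_h² (1 − n_h/N_h) s_h²/n_h, with W_h = N_h/N and N = 3300:
  stratum XS: (1075/3300)²·(1 − 191/1075)·1521.3²/191 = 1057.38
  stratum S: (950/3300)²·(1 − 58/950)·8400.2²/58 = 94669.9
  stratum M: (700/3300)²·(1 − 100/700)·1457.6²/100 = 819.404
  stratum L: (575/3300)²·(1 − 12/575)·3100.1²/12 = 23807.8
V̂(x̄_st) = 120354
SE(x̄_st) = √120354 = 346.921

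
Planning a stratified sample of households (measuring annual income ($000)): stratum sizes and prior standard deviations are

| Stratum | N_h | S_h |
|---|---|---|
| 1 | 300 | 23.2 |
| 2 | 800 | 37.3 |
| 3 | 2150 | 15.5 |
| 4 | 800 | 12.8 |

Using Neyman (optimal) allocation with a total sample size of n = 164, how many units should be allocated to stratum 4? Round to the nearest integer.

Neyman allocation: n_h = n · N_h S_h / Σ N_i S_i, with n = 164.
  stratum 1: N_h·S_h = 300·23.2 = 6960.00
  stratum 2: N_h·S_h = 800·37.3 = 29840.00
  stratum 3: N_h·S_h = 2150·15.5 = 33325.00
  stratum 4: N_h·S_h = 800·12.8 = 10240.00
Σ N_h S_h = 80365.00
n for stratum 4 = 164·10240.00/80365.00 = 20.897 → 21

21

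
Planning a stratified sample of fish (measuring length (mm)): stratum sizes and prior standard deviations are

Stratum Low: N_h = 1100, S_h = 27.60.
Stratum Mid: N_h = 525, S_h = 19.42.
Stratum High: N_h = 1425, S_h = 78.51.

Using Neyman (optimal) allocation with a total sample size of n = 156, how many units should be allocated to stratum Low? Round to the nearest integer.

Neyman allocation: n_h = n · N_h S_h / Σ N_i S_i, with n = 156.
  stratum Low: N_h·S_h = 1100·27.60 = 30360.00
  stratum Mid: N_h·S_h = 525·19.42 = 10195.50
  stratum High: N_h·S_h = 1425·78.51 = 111876.75
Σ N_h S_h = 152432.25
n for stratum Low = 156·30360.00/152432.25 = 31.071 → 31

31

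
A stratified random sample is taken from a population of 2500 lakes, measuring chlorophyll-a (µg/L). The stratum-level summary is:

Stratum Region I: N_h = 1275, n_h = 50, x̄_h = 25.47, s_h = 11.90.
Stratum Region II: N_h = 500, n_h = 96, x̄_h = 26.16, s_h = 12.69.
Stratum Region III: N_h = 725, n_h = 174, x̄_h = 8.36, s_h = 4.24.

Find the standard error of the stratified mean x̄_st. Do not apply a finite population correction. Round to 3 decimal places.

SE(x̄_st) ≈ 0.901

V̂(x̄_st) = Σ W_h² s_h²/n_h, with W_h = N_h/N and N = 2500:
  stratum Region I: (1275/2500)²·11.90²/50 = 0.736655
  stratum Region II: (500/2500)²·12.69²/96 = 0.0670984
  stratum Region III: (725/2500)²·4.24²/174 = 0.00868917
V̂(x̄_st) = 0.812443
SE(x̄_st) = √0.812443 = 0.901356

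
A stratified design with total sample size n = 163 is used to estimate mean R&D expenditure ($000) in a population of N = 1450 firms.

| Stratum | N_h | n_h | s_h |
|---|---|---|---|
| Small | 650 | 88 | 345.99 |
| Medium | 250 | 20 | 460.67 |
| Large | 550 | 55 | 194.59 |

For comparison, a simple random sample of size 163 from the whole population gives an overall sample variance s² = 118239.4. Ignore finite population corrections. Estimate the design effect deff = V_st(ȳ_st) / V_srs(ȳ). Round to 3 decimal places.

V̂(ȳ_st) = Σ W_h² s_h²/n_h, with W_h = N_h/N and N = 1450:
  stratum Small: (650/1450)²·345.99²/88 = 273.36
  stratum Medium: (250/1450)²·460.67²/20 = 315.423
  stratum Large: (550/1450)²·194.59²/55 = 99.053
V_st = 687.837
V_srs = s²/n = 118239.4/163 = 725.395
deff = V_st / V_srs = 687.837/725.395 = 0.9482

deff ≈ 0.948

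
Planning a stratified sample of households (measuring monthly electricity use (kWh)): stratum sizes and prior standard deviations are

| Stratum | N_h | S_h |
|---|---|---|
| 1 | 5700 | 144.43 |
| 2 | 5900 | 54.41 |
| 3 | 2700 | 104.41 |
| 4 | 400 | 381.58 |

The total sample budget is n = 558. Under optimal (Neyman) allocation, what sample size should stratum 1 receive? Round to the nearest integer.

Neyman allocation: n_h = n · N_h S_h / Σ N_i S_i, with n = 558.
  stratum 1: N_h·S_h = 5700·144.43 = 823251.00
  stratum 2: N_h·S_h = 5900·54.41 = 321019.00
  stratum 3: N_h·S_h = 2700·104.41 = 281907.00
  stratum 4: N_h·S_h = 400·381.58 = 152632.00
Σ N_h S_h = 1578809.00
n for stratum 1 = 558·823251.00/1578809.00 = 290.962 → 291

291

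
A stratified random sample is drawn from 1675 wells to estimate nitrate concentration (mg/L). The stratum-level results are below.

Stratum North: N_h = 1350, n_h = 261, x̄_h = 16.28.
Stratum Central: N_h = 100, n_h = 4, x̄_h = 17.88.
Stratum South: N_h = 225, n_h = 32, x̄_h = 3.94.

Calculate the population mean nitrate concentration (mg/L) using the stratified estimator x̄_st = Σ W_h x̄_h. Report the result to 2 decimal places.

x̄_st ≈ 14.72

N = Σ N_h = 1675. Stratum weights W_h = N_h/N.
x̄_st = (1350·16.28 + 100·17.88 + 225·3.94) / 1675 = 14.7179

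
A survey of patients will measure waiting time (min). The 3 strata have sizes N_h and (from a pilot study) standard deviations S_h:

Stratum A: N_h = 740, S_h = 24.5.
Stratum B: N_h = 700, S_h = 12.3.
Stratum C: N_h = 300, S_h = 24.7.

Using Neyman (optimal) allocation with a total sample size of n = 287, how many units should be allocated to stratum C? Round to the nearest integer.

62

Neyman allocation: n_h = n · N_h S_h / Σ N_i S_i, with n = 287.
  stratum A: N_h·S_h = 740·24.5 = 18130.00
  stratum B: N_h·S_h = 700·12.3 = 8610.00
  stratum C: N_h·S_h = 300·24.7 = 7410.00
Σ N_h S_h = 34150.00
n for stratum C = 287·7410.00/34150.00 = 62.274 → 62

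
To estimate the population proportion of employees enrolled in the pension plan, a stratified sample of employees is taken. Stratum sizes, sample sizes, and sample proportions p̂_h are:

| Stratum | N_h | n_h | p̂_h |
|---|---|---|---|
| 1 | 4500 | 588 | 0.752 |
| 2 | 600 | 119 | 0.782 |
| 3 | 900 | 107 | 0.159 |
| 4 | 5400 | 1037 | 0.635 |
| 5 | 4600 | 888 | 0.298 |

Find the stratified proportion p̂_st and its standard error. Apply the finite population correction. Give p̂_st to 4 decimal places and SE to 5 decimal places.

N = 16000; stratum weights W_h = N_h/N.
p̂_st = Σ W_h p̂_h = (4500·0.752 + 600·0.782 + 900·0.159 + 5400·0.635 + 4600·0.298)/16000 = 0.54976
V̂(p̂_st) = Σ W_h² (1 − n_h/N_h) p̂_h(1−p̂_h)/(n_h−1):
  stratum 1: (4500/16000)²·(1 − 588/4500)·0.752·0.248/587 = 2.18476e-05
  stratum 2: (600/16000)²·(1 − 119/600)·0.782·0.218/118 = 1.62869e-06
  stratum 3: (900/16000)²·(1 − 107/900)·0.159·0.841/106 = 3.51692e-06
  stratum 4: (5400/16000)²·(1 − 1037/5400)·0.635·0.365/1036 = 2.05895e-05
  stratum 5: (4600/16000)²·(1 − 888/4600)·0.298·0.702/887 = 1.5731e-05
V̂(p̂_st) = 6.33136e-05; SE = √V̂ = 0.00795699

p̂_st ≈ 0.5498, SE ≈ 0.00796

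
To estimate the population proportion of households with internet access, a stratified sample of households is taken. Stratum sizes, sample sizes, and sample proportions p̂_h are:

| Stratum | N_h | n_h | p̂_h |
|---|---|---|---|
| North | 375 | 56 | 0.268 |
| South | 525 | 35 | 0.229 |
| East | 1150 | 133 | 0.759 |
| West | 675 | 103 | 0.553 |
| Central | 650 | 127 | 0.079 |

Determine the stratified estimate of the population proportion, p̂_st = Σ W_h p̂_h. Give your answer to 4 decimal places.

p̂_st ≈ 0.4498

N = 3375; stratum weights W_h = N_h/N.
p̂_st = Σ W_h p̂_h = (375·0.268 + 525·0.229 + 1150·0.759 + 675·0.553 + 650·0.079)/3375 = 0.44984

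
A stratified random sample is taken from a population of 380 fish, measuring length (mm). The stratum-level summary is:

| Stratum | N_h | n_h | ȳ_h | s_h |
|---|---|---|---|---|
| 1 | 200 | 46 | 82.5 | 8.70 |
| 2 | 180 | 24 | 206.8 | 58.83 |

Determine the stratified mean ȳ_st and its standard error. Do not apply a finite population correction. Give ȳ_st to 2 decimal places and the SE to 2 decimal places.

ȳ_st = Σ W_h ȳ_h = (200·82.5 + 180·206.8)/380 = 141.37895
V̂(ȳ_st) = Σ W_h² s_h²/n_h, with W_h = N_h/N and N = 380:
  stratum 1: (200/380)²·8.70²/46 = 0.455799
  stratum 2: (180/380)²·58.83²/24 = 32.3567
V̂(ȳ_st) = 32.8125
SE(ȳ_st) = √32.8125 = 5.72822

ȳ_st ≈ 141.38, SE ≈ 5.73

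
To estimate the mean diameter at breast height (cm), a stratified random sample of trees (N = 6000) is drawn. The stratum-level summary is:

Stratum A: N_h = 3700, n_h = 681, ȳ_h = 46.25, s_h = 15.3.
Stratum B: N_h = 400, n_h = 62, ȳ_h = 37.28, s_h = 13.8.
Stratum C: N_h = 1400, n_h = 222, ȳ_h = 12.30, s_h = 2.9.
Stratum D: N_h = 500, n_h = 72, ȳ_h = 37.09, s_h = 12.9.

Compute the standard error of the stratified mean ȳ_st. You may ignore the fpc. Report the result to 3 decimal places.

V̂(ȳ_st) = Σ W_h² s_h²/n_h, with W_h = N_h/N and N = 6000:
  stratum A: (3700/6000)²·15.3²/681 = 0.130718
  stratum B: (400/6000)²·13.8²/62 = 0.0136516
  stratum C: (1400/6000)²·2.9²/222 = 0.00206251
  stratum D: (500/6000)²·12.9²/72 = 0.0160503
V̂(ȳ_st) = 0.162483
SE(ȳ_st) = √0.162483 = 0.403092

SE(ȳ_st) ≈ 0.403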